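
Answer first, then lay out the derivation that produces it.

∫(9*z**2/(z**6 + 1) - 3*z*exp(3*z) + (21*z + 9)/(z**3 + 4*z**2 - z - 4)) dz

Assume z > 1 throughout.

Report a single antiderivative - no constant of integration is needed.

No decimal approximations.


The answer is -z*exp(3*z) + exp(3*z)/3 + 3*log(z - 1) + 2*log(z + 1) - 5*log(z + 4) + 3*atan(z**3).
Step 1. Rewrite: now ∫(-3*z*exp(3*z)) dz + ∫(9*z**2/(z**6 + 1)) dz + ∫((21*z + 9)/(z**3 + 4*z**2 - z - 4)) dz.
Step 2. Decompose ∫((21*z + 9)/(z**3 + 4*z**2 - z - 4)) dz by partial fractions, (21*z + 9)/(z**3 + 4*z**2 - z - 4) = -5/(z + 4) + 2/(z + 1) + 3/(z - 1): now ∫(-3*z*exp(3*z)) dz + ∫(9*z**2/(z**6 + 1)) dz + ∫(3/(z - 1)) dz + ∫(2/(z + 1)) dz + ∫(-5/(z + 4)) dz.
Step 3. Evaluate the standard form [assuming z > -1]: now 2*log(z + 1) + ∫(-3*z*exp(3*z)) dz + ∫(9*z**2/(z**6 + 1)) dz + ∫(3/(z - 1)) dz + ∫(-5/(z + 4)) dz.
Step 4. Evaluate the standard form [assuming z > -4]: now 2*log(z + 1) - 5*log(z + 4) + ∫(-3*z*exp(3*z)) dz + ∫(9*z**2/(z**6 + 1)) dz + ∫(3/(z - 1)) dz.
Step 5. Evaluate the standard form [assuming z > 1]: now 3*log(z - 1) + 2*log(z + 1) - 5*log(z + 4) + ∫(-3*z*exp(3*z)) dz + ∫(9*z**2/(z**6 + 1)) dz.
Step 6. Substitute u = z**3, turning ∫(9*z**2/(z**6 + 1)) dz into ∫(3/(u**2 + 1)) du: now 3*log(z - 1) + 2*log(z + 1) - 5*log(z + 4) + ∫(-3*z*exp(3*z)) dz + ∫(3/(u**2 + 1)) du.
Step 7. Evaluate the standard form: now 3*log(z - 1) + 2*log(z + 1) - 5*log(z + 4) + 3*atan(u) + ∫(-3*z*exp(3*z)) dz.
Step 8. Substitute back u = z**3: now 3*log(z - 1) + 2*log(z + 1) - 5*log(z + 4) + 3*atan(z**3) + ∫(-3*z*exp(3*z)) dz.
Step 9. Integrate ∫(-3*z*exp(3*z)) dz by parts with u = z, dv = (-3*exp(3*z)) dz, so v = -exp(3*z): now -z*exp(3*z) + 3*log(z - 1) + 2*log(z + 1) - 5*log(z + 4) + 3*atan(z**3) + ∫(exp(3*z)) dz.
Step 10. Evaluate the standard form: now -z*exp(3*z) + exp(3*z)/3 + 3*log(z - 1) + 2*log(z + 1) - 5*log(z + 4) + 3*atan(z**3).
Answer: -z*exp(3*z) + exp(3*z)/3 + 3*log(z - 1) + 2*log(z + 1) - 5*log(z + 4) + 3*atan(z**3).


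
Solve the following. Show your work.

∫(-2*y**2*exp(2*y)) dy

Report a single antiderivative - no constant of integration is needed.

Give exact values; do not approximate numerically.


Step 1. Integrate ∫(-2*y**2*exp(2*y)) dy by parts with u = y**2, dv = (-2*exp(2*y)) dy, so v = -exp(2*y): now -y**2*exp(2*y) + ∫(2*y*exp(2*y)) dy.
Step 2. Integrate ∫(2*y*exp(2*y)) dy by parts with u = y, dv = (2*exp(2*y)) dy, so v = exp(2*y): now -y**2*exp(2*y) + y*exp(2*y) + ∫(-exp(2*y)) dy.
Step 3. Evaluate the standard form: now -y**2*exp(2*y) + y*exp(2*y) - exp(2*y)/2.
Answer: -y**2*exp(2*y) + y*exp(2*y) - exp(2*y)/2.


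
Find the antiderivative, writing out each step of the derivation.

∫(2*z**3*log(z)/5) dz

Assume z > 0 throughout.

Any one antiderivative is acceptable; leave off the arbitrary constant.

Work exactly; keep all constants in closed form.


Step 1. Integrate ∫(2*z**3*log(z)/5) dz by parts with u = log(z), dv = (2*z**3/5) dz, so v = z**4/10 [assuming z > 0]: now z**4*log(z)/10 + ∫(-z**3/10) dz.
Step 2. Evaluate the standard form: now z**4*log(z)/10 - z**4/40.
Answer: z**4*log(z)/10 - z**4/40.


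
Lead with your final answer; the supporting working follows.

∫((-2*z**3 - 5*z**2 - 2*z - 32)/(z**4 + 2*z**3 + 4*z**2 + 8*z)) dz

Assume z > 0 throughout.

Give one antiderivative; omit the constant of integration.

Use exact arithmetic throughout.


The answer is -4*log(z) + 2*log(z + 2) + 3*atan(z/2)/2.
Step 1. Decompose ∫((-2*z**3 - 5*z**2 - 2*z - 32)/(z**4 + 2*z**3 + 4*z**2 + 8*z)) dz by partial fractions, (-2*z**3 - 5*z**2 - 2*z - 32)/(z**4 + 2*z**3 + 4*z**2 + 8*z) = 3/(z**2 + 4) + 2/(z + 2) - 4/z: now ∫(-4/z) dz + ∫(2/(z + 2)) dz + ∫(3/(z**2 + 4)) dz.
Step 2. Evaluate the standard form [assuming z > -2]: now 2*log(z + 2) + ∫(-4/z) dz + ∫(3/(z**2 + 4)) dz.
Step 3. Evaluate the standard form [assuming z > 0]: now -4*log(z) + 2*log(z + 2) + ∫(3/(z**2 + 4)) dz.
Step 4. Evaluate the standard form: now -4*log(z) + 2*log(z + 2) + 3*atan(z/2)/2.
Answer: -4*log(z) + 2*log(z + 2) + 3*atan(z/2)/2.


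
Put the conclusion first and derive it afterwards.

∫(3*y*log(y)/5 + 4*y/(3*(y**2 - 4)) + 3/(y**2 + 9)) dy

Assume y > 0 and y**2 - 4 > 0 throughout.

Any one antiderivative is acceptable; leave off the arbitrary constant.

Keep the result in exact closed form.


The answer is 3*y**2*log(y)/10 - 3*y**2/20 + 2*log(y**2 - 4)/3 + atan(y/3).
Step 1. Rewrite: now ∫(4*y/(3*(y**2 - 4))) dy + ∫(3*y*log(y)/5) dy + ∫(3/(y**2 + 9)) dy.
Step 2. Evaluate the standard form: now atan(y/3) + ∫(4*y/(3*(y**2 - 4))) dy + ∫(3*y*log(y)/5) dy.
Step 3. Substitute u = y**2 - 4, turning ∫(4*y/(3*(y**2 - 4))) dy into ∫(2/(3*u)) du: now atan(y/3) + ∫(2/(3*u)) du + ∫(3*y*log(y)/5) dy.
Step 4. Evaluate the standard form [assuming u > 0]: now 2*log(u)/3 + atan(y/3) + ∫(3*y*log(y)/5) dy.
Step 5. Substitute back u = y**2 - 4: now 2*log(y**2 - 4)/3 + atan(y/3) + ∫(3*y*log(y)/5) dy.
Step 6. Integrate ∫(3*y*log(y)/5) dy by parts with u = log(y), dv = (3*y/5) dy, so v = 3*y**2/10 [assuming y > 0]: now 3*y**2*log(y)/10 + 2*log(y**2 - 4)/3 + atan(y/3) + ∫(-3*y/10) dy.
Step 7. Evaluate the standard form: now 3*y**2*log(y)/10 - 3*y**2/20 + 2*log(y**2 - 4)/3 + atan(y/3).
Answer: 3*y**2*log(y)/10 - 3*y**2/20 + 2*log(y**2 - 4)/3 + atan(y/3).


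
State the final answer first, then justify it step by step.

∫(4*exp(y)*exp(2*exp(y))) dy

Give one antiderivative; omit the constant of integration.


The answer is 2*exp(2*exp(y)).
Step 1. Substitute u = exp(y), turning ∫(4*exp(y)*exp(2*exp(y))) dy into ∫(4*exp(2*u)) du: now ∫(4*exp(2*u)) du.
Step 2. Evaluate the standard form: now 2*exp(2*u).
Step 3. Substitute back u = exp(y): now 2*exp(2*exp(y)).
Answer: 2*exp(2*exp(y)).


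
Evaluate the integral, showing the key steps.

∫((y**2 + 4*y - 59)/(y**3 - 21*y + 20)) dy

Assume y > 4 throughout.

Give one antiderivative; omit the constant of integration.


Step 1. Decompose ∫((y**2 + 4*y - 59)/(y**3 - 21*y + 20)) dy by partial fractions, (y**2 + 4*y - 59)/(y**3 - 21*y + 20) = -1/(y + 5) + 3/(y - 1) - 1/(y - 4): now ∫(-1/(y - 4)) dy + ∫(3/(y - 1)) dy + ∫(-1/(y + 5)) dy.
Step 2. Evaluate the standard form [assuming y > 4]: now -log(y - 4) + ∫(3/(y - 1)) dy + ∫(-1/(y + 5)) dy.
Step 3. Evaluate the standard form [assuming y > -5]: now -log(y - 4) - log(y + 5) + ∫(3/(y - 1)) dy.
Step 4. Evaluate the standard form [assuming y > 1]: now -log(y - 4) + 3*log(y - 1) - log(y + 5).
Answer: -log(y - 4) + 3*log(y - 1) - log(y + 5).


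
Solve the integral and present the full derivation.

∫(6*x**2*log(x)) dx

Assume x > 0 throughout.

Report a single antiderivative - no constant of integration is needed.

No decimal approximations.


Step 1. Integrate ∫(6*x**2*log(x)) dx by parts with u = log(x), dv = (6*x**2) dx, so v = 2*x**3 [assuming x > 0]: now 2*x**3*log(x) + ∫(-2*x**2) dx.
Step 2. Evaluate the standard form: now 2*x**3*log(x) - 2*x**3/3.
Answer: 2*x**3*log(x) - 2*x**3/3.


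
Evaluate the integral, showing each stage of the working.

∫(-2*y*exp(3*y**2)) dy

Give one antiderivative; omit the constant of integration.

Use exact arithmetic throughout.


Step 1. Substitute u = y**2, turning ∫(-2*y*exp(3*y**2)) dy into ∫(-exp(3*u)) du: now ∫(-exp(3*u)) du.
Step 2. Evaluate the standard form: now -exp(3*u)/3.
Step 3. Substitute back u = y**2: now -exp(3*y**2)/3.
Answer: -exp(3*y**2)/3.


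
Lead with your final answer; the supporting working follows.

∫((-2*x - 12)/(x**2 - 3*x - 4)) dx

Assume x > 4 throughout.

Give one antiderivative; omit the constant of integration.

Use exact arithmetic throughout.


The answer is -4*log(x - 4) + 2*log(x + 1).
Step 1. Decompose ∫((-2*x - 12)/(x**2 - 3*x - 4)) dx by partial fractions, (-2*x - 12)/(x**2 - 3*x - 4) = 2/(x + 1) - 4/(x - 4): now ∫(-4/(x - 4)) dx + ∫(2/(x + 1)) dx.
Step 2. Evaluate the standard form [assuming x > 4]: now -4*log(x - 4) + ∫(2/(x + 1)) dx.
Step 3. Evaluate the standard form [assuming x > -1]: now -4*log(x - 4) + 2*log(x + 1).
Answer: -4*log(x - 4) + 2*log(x + 1).


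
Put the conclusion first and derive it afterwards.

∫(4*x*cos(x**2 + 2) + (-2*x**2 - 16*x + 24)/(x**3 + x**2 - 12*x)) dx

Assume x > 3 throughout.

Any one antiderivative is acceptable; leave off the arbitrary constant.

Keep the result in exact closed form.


The answer is -2*log(x) - 2*log(x - 3) + 2*log(x + 4) + 2*sin(x**2 + 2).
Step 1. Rewrite: now ∫(4*x*cos(x**2 + 2)) dx + ∫((-2*x**2 - 16*x + 24)/(x**3 + x**2 - 12*x)) dx.
Step 2. Substitute u = x**2 + 2, turning ∫(4*x*cos(x**2 + 2)) dx into ∫(2*cos(u)) du: now ∫((-2*x**2 - 16*x + 24)/(x**3 + x**2 - 12*x)) dx + ∫(2*cos(u)) du.
Step 3. Evaluate the standard form: now 2*sin(u) + ∫((-2*x**2 - 16*x + 24)/(x**3 + x**2 - 12*x)) dx.
Step 4. Substitute back u = x**2 + 2: now 2*sin(x**2 + 2) + ∫((-2*x**2 - 16*x + 24)/(x**3 + x**2 - 12*x)) dx.
Step 5. Decompose ∫((-2*x**2 - 16*x + 24)/(x**3 + x**2 - 12*x)) dx by partial fractions, (-2*x**2 - 16*x + 24)/(x**3 + x**2 - 12*x) = 2/(x + 4) - 2/(x - 3) - 2/x: now 2*sin(x**2 + 2) + ∫(-2/x) dx + ∫(-2/(x - 3)) dx + ∫(2/(x + 4)) dx.
Step 6. Evaluate the standard form [assuming x > 0]: now -2*log(x) + 2*sin(x**2 + 2) + ∫(-2/(x - 3)) dx + ∫(2/(x + 4)) dx.
Step 7. Evaluate the standard form [assuming x > 3]: now -2*log(x) - 2*log(x - 3) + 2*sin(x**2 + 2) + ∫(2/(x + 4)) dx.
Step 8. Evaluate the standard form [assuming x > -4]: now -2*log(x) - 2*log(x - 3) + 2*log(x + 4) + 2*sin(x**2 + 2).
Answer: -2*log(x) - 2*log(x - 3) + 2*log(x + 4) + 2*sin(x**2 + 2).


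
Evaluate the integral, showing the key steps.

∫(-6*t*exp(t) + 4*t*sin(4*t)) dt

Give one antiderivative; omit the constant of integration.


Step 1. Rewrite: now ∫(-6*t*exp(t)) dt + ∫(4*t*sin(4*t)) dt.
Step 2. Integrate ∫(4*t*sin(4*t)) dt by parts with u = t, dv = (4*sin(4*t)) dt, so v = -cos(4*t): now -t*cos(4*t) + ∫(-6*t*exp(t)) dt + ∫(cos(4*t)) dt.
Step 3. Evaluate the standard form: now -t*cos(4*t) + sin(4*t)/4 + ∫(-6*t*exp(t)) dt.
Step 4. Integrate ∫(-6*t*exp(t)) dt by parts with u = t, dv = (-6*exp(t)) dt, so v = -6*exp(t): now -6*t*exp(t) - t*cos(4*t) + sin(4*t)/4 + ∫(6*exp(t)) dt.
Step 5. Evaluate the standard form: now -6*t*exp(t) - t*cos(4*t) + 6*exp(t) + sin(4*t)/4.
Answer: -6*t*exp(t) - t*cos(4*t) + 6*exp(t) + sin(4*t)/4.


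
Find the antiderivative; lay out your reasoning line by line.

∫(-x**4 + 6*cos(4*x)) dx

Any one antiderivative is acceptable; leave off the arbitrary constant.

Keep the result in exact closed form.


Step 1. Rewrite: now ∫(-x**4) dx + ∫(6*cos(4*x)) dx.
Step 2. Evaluate the standard form: now -x**5/5 + ∫(6*cos(4*x)) dx.
Step 3. Evaluate the standard form: now -x**5/5 + 3*sin(4*x)/2.
Answer: -x**5/5 + 3*sin(4*x)/2.


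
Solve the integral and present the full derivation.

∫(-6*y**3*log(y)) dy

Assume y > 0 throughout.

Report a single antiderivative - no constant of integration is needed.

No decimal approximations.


Step 1. Integrate ∫(-6*y**3*log(y)) dy by parts with u = log(y), dv = (-6*y**3) dy, so v = -3*y**4/2 [assuming y > 0]: now -3*y**4*log(y)/2 + ∫(3*y**3/2) dy.
Step 2. Evaluate the standard form: now -3*y**4*log(y)/2 + 3*y**4/8.
Answer: -3*y**4*log(y)/2 + 3*y**4/8.


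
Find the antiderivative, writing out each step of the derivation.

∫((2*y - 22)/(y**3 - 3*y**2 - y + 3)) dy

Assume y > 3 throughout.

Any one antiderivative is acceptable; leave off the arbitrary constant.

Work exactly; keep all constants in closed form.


Step 1. Decompose ∫((2*y - 22)/(y**3 - 3*y**2 - y + 3)) dy by partial fractions, (2*y - 22)/(y**3 - 3*y**2 - y + 3) = -3/(y + 1) + 5/(y - 1) - 2/(y - 3): now ∫(-2/(y - 3)) dy + ∫(5/(y - 1)) dy + ∫(-3/(y + 1)) dy.
Step 2. Evaluate the standard form [assuming y > 1]: now 5*log(y - 1) + ∫(-2/(y - 3)) dy + ∫(-3/(y + 1)) dy.
Step 3. Evaluate the standard form [assuming y > 3]: now -2*log(y - 3) + 5*log(y - 1) + ∫(-3/(y + 1)) dy.
Step 4. Evaluate the standard form [assuming y > -1]: now -2*log(y - 3) + 5*log(y - 1) - 3*log(y + 1).
Answer: -2*log(y - 3) + 5*log(y - 1) - 3*log(y + 1).


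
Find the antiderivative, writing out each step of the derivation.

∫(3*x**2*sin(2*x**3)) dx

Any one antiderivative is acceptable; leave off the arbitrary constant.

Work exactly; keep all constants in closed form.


Step 1. Substitute u = x**3, turning ∫(3*x**2*sin(2*x**3)) dx into ∫(sin(2*u)) du: now ∫(sin(2*u)) du.
Step 2. Evaluate the standard form: now -cos(2*u)/2.
Step 3. Substitute back u = x**3: now -cos(2*x**3)/2.
Answer: -cos(2*x**3)/2.


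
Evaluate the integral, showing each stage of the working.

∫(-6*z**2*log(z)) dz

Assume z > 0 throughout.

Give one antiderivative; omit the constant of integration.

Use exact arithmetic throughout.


Step 1. Integrate ∫(-6*z**2*log(z)) dz by parts with u = log(z), dv = (-6*z**2) dz, so v = -2*z**3 [assuming z > 0]: now -2*z**3*log(z) + ∫(2*z**2) dz.
Step 2. Evaluate the standard form: now -2*z**3*log(z) + 2*z**3/3.
Answer: -2*z**3*log(z) + 2*z**3/3.


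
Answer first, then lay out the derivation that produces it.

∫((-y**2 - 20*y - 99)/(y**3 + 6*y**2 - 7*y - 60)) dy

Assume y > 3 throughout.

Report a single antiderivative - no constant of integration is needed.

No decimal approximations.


The answer is -3*log(y - 3) + 5*log(y + 4) - 3*log(y + 5).
Step 1. Decompose ∫((-y**2 - 20*y - 99)/(y**3 + 6*y**2 - 7*y - 60)) dy by partial fractions, (-y**2 - 20*y - 99)/(y**3 + 6*y**2 - 7*y - 60) = -3/(y + 5) + 5/(y + 4) - 3/(y - 3): now ∫(-3/(y - 3)) dy + ∫(5/(y + 4)) dy + ∫(-3/(y + 5)) dy.
Step 2. Evaluate the standard form [assuming y > -4]: now 5*log(y + 4) + ∫(-3/(y - 3)) dy + ∫(-3/(y + 5)) dy.
Step 3. Evaluate the standard form [assuming y > -5]: now 5*log(y + 4) - 3*log(y + 5) + ∫(-3/(y - 3)) dy.
Step 4. Evaluate the standard form [assuming y > 3]: now -3*log(y - 3) + 5*log(y + 4) - 3*log(y + 5).
Answer: -3*log(y - 3) + 5*log(y + 4) - 3*log(y + 5).


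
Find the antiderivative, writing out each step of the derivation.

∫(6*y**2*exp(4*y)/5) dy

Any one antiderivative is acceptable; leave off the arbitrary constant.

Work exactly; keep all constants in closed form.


Step 1. Integrate ∫(6*y**2*exp(4*y)/5) dy by parts with u = y**2, dv = (6*exp(4*y)/5) dy, so v = 3*exp(4*y)/10: now 3*y**2*exp(4*y)/10 + ∫(-3*y*exp(4*y)/5) dy.
Step 2. Integrate ∫(-3*y*exp(4*y)/5) dy by parts with u = y, dv = (-3*exp(4*y)/5) dy, so v = -3*exp(4*y)/20: now 3*y**2*exp(4*y)/10 - 3*y*exp(4*y)/20 + ∫(3*exp(4*y)/20) dy.
Step 3. Evaluate the standard form: now 3*y**2*exp(4*y)/10 - 3*y*exp(4*y)/20 + 3*exp(4*y)/80.
Answer: 3*y**2*exp(4*y)/10 - 3*y*exp(4*y)/20 + 3*exp(4*y)/80.


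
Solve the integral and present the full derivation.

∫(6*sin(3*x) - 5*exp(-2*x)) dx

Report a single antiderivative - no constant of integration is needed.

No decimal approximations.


Step 1. Rewrite: now ∫(-5*exp(-2*x)) dx + ∫(6*sin(3*x)) dx.
Step 2. Evaluate the standard form: now -2*cos(3*x) + ∫(-5*exp(-2*x)) dx.
Step 3. Evaluate the standard form: now -2*cos(3*x) + 5*exp(-2*x)/2.
Answer: -2*cos(3*x) + 5*exp(-2*x)/2.


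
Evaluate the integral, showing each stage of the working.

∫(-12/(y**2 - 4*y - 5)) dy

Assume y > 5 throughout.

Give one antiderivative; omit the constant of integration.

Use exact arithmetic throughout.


Step 1. Decompose ∫(-12/(y**2 - 4*y - 5)) dy by partial fractions, -12/(y**2 - 4*y - 5) = 2/(y + 1) - 2/(y - 5): now ∫(-2/(y - 5)) dy + ∫(2/(y + 1)) dy.
Step 2. Evaluate the standard form [assuming y > 5]: now -2*log(y - 5) + ∫(2/(y + 1)) dy.
Step 3. Evaluate the standard form [assuming y > -1]: now -2*log(y - 5) + 2*log(y + 1).
Answer: -2*log(y - 5) + 2*log(y + 1).


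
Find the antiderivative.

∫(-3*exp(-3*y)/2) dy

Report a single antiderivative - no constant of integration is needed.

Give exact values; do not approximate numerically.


Answer: exp(-3*y)/2.


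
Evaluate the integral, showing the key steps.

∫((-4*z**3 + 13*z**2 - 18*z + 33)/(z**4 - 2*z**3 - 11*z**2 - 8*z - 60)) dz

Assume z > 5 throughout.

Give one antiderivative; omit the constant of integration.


Step 1. Decompose ∫((-4*z**3 + 13*z**2 - 18*z + 33)/(z**4 - 2*z**3 - 11*z**2 - 8*z - 60)) dz by partial fractions, (-4*z**3 + 13*z**2 - 18*z + 33)/(z**4 - 2*z**3 - 11*z**2 - 8*z - 60) = 1/(z**2 + 4) - 3/(z + 3) - 1/(z - 5): now ∫(-1/(z - 5)) dz + ∫(-3/(z + 3)) dz + ∫(1/(z**2 + 4)) dz.
Step 2. Evaluate the standard form [assuming z > 5]: now -log(z - 5) + ∫(-3/(z + 3)) dz + ∫(1/(z**2 + 4)) dz.
Step 3. Evaluate the standard form [assuming z > -3]: now -log(z - 5) - 3*log(z + 3) + ∫(1/(z**2 + 4)) dz.
Step 4. Evaluate the standard form: now -log(z - 5) - 3*log(z + 3) + atan(z/2)/2.
Answer: -log(z - 5) - 3*log(z + 3) + atan(z/2)/2.


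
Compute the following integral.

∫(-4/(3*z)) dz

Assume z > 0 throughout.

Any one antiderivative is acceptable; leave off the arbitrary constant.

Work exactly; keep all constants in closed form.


Answer: -4*log(z)/3.


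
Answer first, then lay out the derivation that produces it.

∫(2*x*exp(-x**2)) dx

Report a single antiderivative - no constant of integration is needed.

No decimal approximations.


The answer is -exp(-x**2).
Step 1. Substitute u = x**2, turning ∫(2*x*exp(-x**2)) dx into ∫(exp(-u)) du: now ∫(exp(-u)) du.
Step 2. Evaluate the standard form: now -exp(-u).
Step 3. Substitute back u = x**2: now -exp(-x**2).
Answer: -exp(-x**2).


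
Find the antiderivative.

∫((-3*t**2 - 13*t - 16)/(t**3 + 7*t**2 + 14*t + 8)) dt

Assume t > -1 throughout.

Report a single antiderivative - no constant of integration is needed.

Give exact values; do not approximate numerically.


Answer: -2*log(t + 1) + log(t + 2) - 2*log(t + 4).


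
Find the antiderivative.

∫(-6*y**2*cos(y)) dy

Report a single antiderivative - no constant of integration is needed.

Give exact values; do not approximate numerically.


Answer: -6*y**2*sin(y) - 12*y*cos(y) + 12*sin(y).


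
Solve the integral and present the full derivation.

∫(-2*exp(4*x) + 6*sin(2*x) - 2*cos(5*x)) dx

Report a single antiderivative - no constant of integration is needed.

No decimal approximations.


Step 1. Rewrite: now ∫(-2*exp(4*x)) dx + ∫(6*sin(2*x)) dx + ∫(-2*cos(5*x)) dx.
Step 2. Evaluate the standard form: now -2*sin(5*x)/5 + ∫(-2*exp(4*x)) dx + ∫(6*sin(2*x)) dx.
Step 3. Evaluate the standard form: now -exp(4*x)/2 - 2*sin(5*x)/5 + ∫(6*sin(2*x)) dx.
Step 4. Evaluate the standard form: now -exp(4*x)/2 - 2*sin(5*x)/5 - 3*cos(2*x).
Answer: -exp(4*x)/2 - 2*sin(5*x)/5 - 3*cos(2*x).


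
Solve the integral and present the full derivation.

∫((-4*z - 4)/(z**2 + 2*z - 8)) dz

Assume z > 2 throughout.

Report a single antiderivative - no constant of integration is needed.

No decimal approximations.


Step 1. Decompose ∫((-4*z - 4)/(z**2 + 2*z - 8)) dz by partial fractions, (-4*z - 4)/(z**2 + 2*z - 8) = -2/(z + 4) - 2/(z - 2): now ∫(-2/(z - 2)) dz + ∫(-2/(z + 4)) dz.
Step 2. Evaluate the standard form [assuming z > -4]: now -2*log(z + 4) + ∫(-2/(z - 2)) dz.
Step 3. Evaluate the standard form [assuming z > 2]: now -2*log(z - 2) - 2*log(z + 4).
Answer: -2*log(z - 2) - 2*log(z + 4).


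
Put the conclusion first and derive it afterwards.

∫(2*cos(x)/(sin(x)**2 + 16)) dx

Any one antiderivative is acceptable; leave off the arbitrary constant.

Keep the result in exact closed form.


The answer is atan(sin(x)/4)/2.
Step 1. Substitute u = sin(x), turning ∫(2*cos(x)/(sin(x)**2 + 16)) dx into ∫(2/(u**2 + 16)) du: now ∫(2/(u**2 + 16)) du.
Step 2. Evaluate the standard form: now atan(u/4)/2.
Step 3. Substitute back u = sin(x): now atan(sin(x)/4)/2.
Answer: atan(sin(x)/4)/2.


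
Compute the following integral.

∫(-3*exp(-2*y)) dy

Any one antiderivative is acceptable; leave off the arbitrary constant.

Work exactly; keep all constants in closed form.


Answer: 3*exp(-2*y)/2.


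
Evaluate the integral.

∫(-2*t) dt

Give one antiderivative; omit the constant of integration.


Answer: -t**2.


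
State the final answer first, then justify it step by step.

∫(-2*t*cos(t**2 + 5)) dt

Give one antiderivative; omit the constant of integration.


The answer is -sin(t**2 + 5).
Step 1. Substitute u = t**2 + 5, turning ∫(-2*t*cos(t**2 + 5)) dt into ∫(-cos(u)) du: now ∫(-cos(u)) du.
Step 2. Evaluate the standard form: now -sin(u).
Step 3. Substitute back u = t**2 + 5: now -sin(t**2 + 5).
Answer: -sin(t**2 + 5).


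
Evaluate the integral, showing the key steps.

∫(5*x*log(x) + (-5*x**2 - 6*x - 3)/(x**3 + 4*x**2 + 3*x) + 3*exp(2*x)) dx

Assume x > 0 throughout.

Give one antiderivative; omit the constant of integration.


Step 1. Rewrite: now ∫(5*x*log(x)) dx + ∫((-5*x**2 - 6*x - 3)/(x**3 + 4*x**2 + 3*x)) dx + ∫(3*exp(2*x)) dx.
Step 2. Evaluate the standard form: now 3*exp(2*x)/2 + ∫(5*x*log(x)) dx + ∫((-5*x**2 - 6*x - 3)/(x**3 + 4*x**2 + 3*x)) dx.
Step 3. Decompose ∫((-5*x**2 - 6*x - 3)/(x**3 + 4*x**2 + 3*x)) dx by partial fractions, (-5*x**2 - 6*x - 3)/(x**3 + 4*x**2 + 3*x) = -5/(x + 3) + 1/(x + 1) - 1/x: now 3*exp(2*x)/2 + ∫(-1/x) dx + ∫(5*x*log(x)) dx + ∫(1/(x + 1)) dx + ∫(-5/(x + 3)) dx.
Step 4. Evaluate the standard form [assuming x > -1]: now 3*exp(2*x)/2 + log(x + 1) + ∫(-1/x) dx + ∫(5*x*log(x)) dx + ∫(-5/(x + 3)) dx.
Step 5. Evaluate the standard form [assuming x > -3]: now 3*exp(2*x)/2 + log(x + 1) - 5*log(x + 3) + ∫(-1/x) dx + ∫(5*x*log(x)) dx.
Step 6. Evaluate the standard form [assuming x > 0]: now 3*exp(2*x)/2 - log(x) + log(x + 1) - 5*log(x + 3) + ∫(5*x*log(x)) dx.
Step 7. Integrate ∫(5*x*log(x)) dx by parts with u = log(x), dv = (5*x) dx, so v = 5*x**2/2 [assuming x > 0]: now 5*x**2*log(x)/2 + 3*exp(2*x)/2 - log(x) + log(x + 1) - 5*log(x + 3) + ∫(-5*x/2) dx.
Step 8. Evaluate the standard form: now 5*x**2*log(x)/2 - 5*x**2/4 + 3*exp(2*x)/2 - log(x) + log(x + 1) - 5*log(x + 3).
Answer: 5*x**2*log(x)/2 - 5*x**2/4 + 3*exp(2*x)/2 - log(x) + log(x + 1) - 5*log(x + 3).


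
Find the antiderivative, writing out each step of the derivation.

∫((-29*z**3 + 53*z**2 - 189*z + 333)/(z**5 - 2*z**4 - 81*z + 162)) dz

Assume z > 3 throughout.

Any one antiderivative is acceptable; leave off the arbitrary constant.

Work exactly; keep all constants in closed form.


Step 1. Decompose ∫((-29*z**3 + 53*z**2 - 189*z + 333)/(z**5 - 2*z**4 - 81*z + 162)) dz by partial fractions, (-29*z**3 + 53*z**2 - 189*z + 333)/(z**5 - 2*z**4 - 81*z + 162) = -4/(z**2 + 9) + 4/(z + 3) + 1/(z - 2) - 5/(z - 3): now ∫(-5/(z - 3)) dz + ∫(1/(z - 2)) dz + ∫(4/(z + 3)) dz + ∫(-4/(z**2 + 9)) dz.
Step 2. Evaluate the standard form [assuming z > 3]: now -5*log(z - 3) + ∫(1/(z - 2)) dz + ∫(4/(z + 3)) dz + ∫(-4/(z**2 + 9)) dz.
Step 3. Evaluate the standard form [assuming z > 2]: now -5*log(z - 3) + log(z - 2) + ∫(4/(z + 3)) dz + ∫(-4/(z**2 + 9)) dz.
Step 4. Evaluate the standard form [assuming z > -3]: now -5*log(z - 3) + log(z - 2) + 4*log(z + 3) + ∫(-4/(z**2 + 9)) dz.
Step 5. Evaluate the standard form: now -5*log(z - 3) + log(z - 2) + 4*log(z + 3) - 4*atan(z/3)/3.
Answer: -5*log(z - 3) + log(z - 2) + 4*log(z + 3) - 4*atan(z/3)/3.


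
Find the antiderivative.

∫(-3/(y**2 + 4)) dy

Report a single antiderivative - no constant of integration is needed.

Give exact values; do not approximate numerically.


Answer: -3*atan(y/2)/2.


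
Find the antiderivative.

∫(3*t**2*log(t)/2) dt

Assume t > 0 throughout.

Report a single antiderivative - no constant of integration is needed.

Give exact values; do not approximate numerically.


Answer: t**3*log(t)/2 - t**3/6.


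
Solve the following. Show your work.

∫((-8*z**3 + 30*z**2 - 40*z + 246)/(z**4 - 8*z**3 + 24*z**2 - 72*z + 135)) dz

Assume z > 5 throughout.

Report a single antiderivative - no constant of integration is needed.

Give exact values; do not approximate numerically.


Step 1. Decompose ∫((-8*z**3 + 30*z**2 - 40*z + 246)/(z**4 - 8*z**3 + 24*z**2 - 72*z + 135)) dz by partial fractions, (-8*z**3 + 30*z**2 - 40*z + 246)/(z**4 - 8*z**3 + 24*z**2 - 72*z + 135) = -4/(z**2 + 9) - 5/(z - 3) - 3/(z - 5): now ∫(-3/(z - 5)) dz + ∫(-5/(z - 3)) dz + ∫(-4/(z**2 + 9)) dz.
Step 2. Evaluate the standard form [assuming z > 3]: now -5*log(z - 3) + ∫(-3/(z - 5)) dz + ∫(-4/(z**2 + 9)) dz.
Step 3. Evaluate the standard form [assuming z > 5]: now -3*log(z - 5) - 5*log(z - 3) + ∫(-4/(z**2 + 9)) dz.
Step 4. Evaluate the standard form: now -3*log(z - 5) - 5*log(z - 3) - 4*atan(z/3)/3.
Answer: -3*log(z - 5) - 5*log(z - 3) - 4*atan(z/3)/3.


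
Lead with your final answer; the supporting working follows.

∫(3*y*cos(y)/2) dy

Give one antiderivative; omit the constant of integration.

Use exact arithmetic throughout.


The answer is 3*y*sin(y)/2 + 3*cos(y)/2.
Step 1. Integrate ∫(3*y*cos(y)/2) dy by parts with u = y, dv = (3*cos(y)/2) dy, so v = 3*sin(y)/2: now 3*y*sin(y)/2 + ∫(-3*sin(y)/2) dy.
Step 2. Evaluate the standard form: now 3*y*sin(y)/2 + 3*cos(y)/2.
Answer: 3*y*sin(y)/2 + 3*cos(y)/2.


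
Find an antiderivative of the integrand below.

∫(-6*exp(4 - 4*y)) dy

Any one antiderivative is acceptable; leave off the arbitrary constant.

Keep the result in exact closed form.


Answer: 3*exp(4 - 4*y)/2.


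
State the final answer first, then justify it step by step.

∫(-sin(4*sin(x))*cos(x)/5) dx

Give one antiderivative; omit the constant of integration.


The answer is cos(4*sin(x))/20.
Step 1. Substitute u = sin(x), turning ∫(-sin(4*sin(x))*cos(x)/5) dx into ∫(-sin(4*u)/5) du: now ∫(-sin(4*u)/5) du.
Step 2. Evaluate the standard form: now cos(4*u)/20.
Step 3. Substitute back u = sin(x): now cos(4*sin(x))/20.
Answer: cos(4*sin(x))/20.


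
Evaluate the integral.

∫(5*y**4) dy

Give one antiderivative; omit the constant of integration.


Answer: y**5.


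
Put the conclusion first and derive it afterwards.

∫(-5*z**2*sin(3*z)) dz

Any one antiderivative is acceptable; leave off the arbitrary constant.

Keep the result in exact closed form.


The answer is 5*z**2*cos(3*z)/3 - 10*z*sin(3*z)/9 - 10*cos(3*z)/27.
Step 1. Integrate ∫(-5*z**2*sin(3*z)) dz by parts with u = z**2, dv = (-5*sin(3*z)) dz, so v = 5*cos(3*z)/3: now 5*z**2*cos(3*z)/3 + ∫(-10*z*cos(3*z)/3) dz.
Step 2. Integrate ∫(-10*z*cos(3*z)/3) dz by parts with u = z, dv = (-10*cos(3*z)/3) dz, so v = -10*sin(3*z)/9: now 5*z**2*cos(3*z)/3 - 10*z*sin(3*z)/9 + ∫(10*sin(3*z)/9) dz.
Step 3. Evaluate the standard form: now 5*z**2*cos(3*z)/3 - 10*z*sin(3*z)/9 - 10*cos(3*z)/27.
Answer: 5*z**2*cos(3*z)/3 - 10*z*sin(3*z)/9 - 10*cos(3*z)/27.


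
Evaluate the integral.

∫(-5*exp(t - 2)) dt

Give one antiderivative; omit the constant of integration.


Answer: -5*exp(t - 2).


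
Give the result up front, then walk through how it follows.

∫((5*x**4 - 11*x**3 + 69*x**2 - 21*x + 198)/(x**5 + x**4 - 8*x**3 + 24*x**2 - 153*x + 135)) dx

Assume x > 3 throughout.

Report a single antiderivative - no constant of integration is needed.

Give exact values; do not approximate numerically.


The answer is 3*log(x - 3) - 2*log(x - 1) + 4*log(x + 5) - atan(x/3).
Step 1. Decompose ∫((5*x**4 - 11*x**3 + 69*x**2 - 21*x + 198)/(x**5 + x**4 - 8*x**3 + 24*x**2 - 153*x + 135)) dx by partial fractions, (5*x**4 - 11*x**3 + 69*x**2 - 21*x + 198)/(x**5 + x**4 - 8*x**3 + 24*x**2 - 153*x + 135) = -3/(x**2 + 9) + 4/(x + 5) - 2/(x - 1) + 3/(x - 3): now ∫(3/(x - 3)) dx + ∫(-2/(x - 1)) dx + ∫(4/(x + 5)) dx + ∫(-3/(x**2 + 9)) dx.
Step 2. Evaluate the standard form [assuming x > 3]: now 3*log(x - 3) + ∫(-2/(x - 1)) dx + ∫(4/(x + 5)) dx + ∫(-3/(x**2 + 9)) dx.
Step 3. Evaluate the standard form [assuming x > 1]: now 3*log(x - 3) - 2*log(x - 1) + ∫(4/(x + 5)) dx + ∫(-3/(x**2 + 9)) dx.
Step 4. Evaluate the standard form [assuming x > -5]: now 3*log(x - 3) - 2*log(x - 1) + 4*log(x + 5) + ∫(-3/(x**2 + 9)) dx.
Step 5. Evaluate the standard form: now 3*log(x - 3) - 2*log(x - 1) + 4*log(x + 5) - atan(x/3).
Answer: 3*log(x - 3) - 2*log(x - 1) + 4*log(x + 5) - atan(x/3).


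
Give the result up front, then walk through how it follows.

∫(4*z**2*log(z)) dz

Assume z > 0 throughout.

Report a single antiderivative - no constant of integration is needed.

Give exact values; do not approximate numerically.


The answer is 4*z**3*log(z)/3 - 4*z**3/9.
Step 1. Integrate ∫(4*z**2*log(z)) dz by parts with u = log(z), dv = (4*z**2) dz, so v = 4*z**3/3 [assuming z > 0]: now 4*z**3*log(z)/3 + ∫(-4*z**2/3) dz.
Step 2. Evaluate the standard form: now 4*z**3*log(z)/3 - 4*z**3/9.
Answer: 4*z**3*log(z)/3 - 4*z**3/9.


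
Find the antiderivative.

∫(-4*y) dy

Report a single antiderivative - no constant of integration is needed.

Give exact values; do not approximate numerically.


Answer: -2*y**2.


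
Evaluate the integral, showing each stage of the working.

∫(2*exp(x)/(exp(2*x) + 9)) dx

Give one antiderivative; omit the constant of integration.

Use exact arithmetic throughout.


Step 1. Substitute u = exp(x), turning ∫(2*exp(x)/(exp(2*x) + 9)) dx into ∫(2/(u**2 + 9)) du: now ∫(2/(u**2 + 9)) du.
Step 2. Evaluate the standard form: now 2*atan(u/3)/3.
Step 3. Substitute back u = exp(x): now 2*atan(exp(x)/3)/3.
Answer: 2*atan(exp(x)/3)/3.


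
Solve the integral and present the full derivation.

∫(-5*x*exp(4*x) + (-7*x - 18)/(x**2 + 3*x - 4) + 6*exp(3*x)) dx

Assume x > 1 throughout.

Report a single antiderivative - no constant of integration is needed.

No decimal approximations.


Step 1. Rewrite: now ∫(-5*x*exp(4*x)) dx + ∫((-7*x - 18)/(x**2 + 3*x - 4)) dx + ∫(6*exp(3*x)) dx.
Step 2. Decompose ∫((-7*x - 18)/(x**2 + 3*x - 4)) dx by partial fractions, (-7*x - 18)/(x**2 + 3*x - 4) = -2/(x + 4) - 5/(x - 1): now ∫(-5*x*exp(4*x)) dx + ∫(-5/(x - 1)) dx + ∫(-2/(x + 4)) dx + ∫(6*exp(3*x)) dx.
Step 3. Evaluate the standard form [assuming x > 1]: now -5*log(x - 1) + ∫(-5*x*exp(4*x)) dx + ∫(-2/(x + 4)) dx + ∫(6*exp(3*x)) dx.
Step 4. Evaluate the standard form [assuming x > -4]: now -5*log(x - 1) - 2*log(x + 4) + ∫(-5*x*exp(4*x)) dx + ∫(6*exp(3*x)) dx.
Step 5. Evaluate the standard form: now 2*exp(3*x) - 5*log(x - 1) - 2*log(x + 4) + ∫(-5*x*exp(4*x)) dx.
Step 6. Integrate ∫(-5*x*exp(4*x)) dx by parts with u = x, dv = (-5*exp(4*x)) dx, so v = -5*exp(4*x)/4: now -5*x*exp(4*x)/4 + 2*exp(3*x) - 5*log(x - 1) - 2*log(x + 4) + ∫(5*exp(4*x)/4) dx.
Step 7. Evaluate the standard form: now -5*x*exp(4*x)/4 + 5*exp(4*x)/16 + 2*exp(3*x) - 5*log(x - 1) - 2*log(x + 4).
Answer: -5*x*exp(4*x)/4 + 5*exp(4*x)/16 + 2*exp(3*x) - 5*log(x - 1) - 2*log(x + 4).


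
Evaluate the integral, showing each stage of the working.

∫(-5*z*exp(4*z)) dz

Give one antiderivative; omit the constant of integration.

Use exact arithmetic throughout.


Step 1. Integrate ∫(-5*z*exp(4*z)) dz by parts with u = z, dv = (-5*exp(4*z)) dz, so v = -5*exp(4*z)/4: now -5*z*exp(4*z)/4 + ∫(5*exp(4*z)/4) dz.
Step 2. Evaluate the standard form: now -5*z*exp(4*z)/4 + 5*exp(4*z)/16.
Answer: -5*z*exp(4*z)/4 + 5*exp(4*z)/16.


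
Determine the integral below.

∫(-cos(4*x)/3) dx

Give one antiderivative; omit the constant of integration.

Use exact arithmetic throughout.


Answer: -sin(4*x)/12.


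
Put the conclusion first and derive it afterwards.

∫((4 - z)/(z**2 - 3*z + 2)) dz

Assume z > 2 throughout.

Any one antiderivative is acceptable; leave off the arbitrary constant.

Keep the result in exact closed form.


The answer is 2*log(z - 2) - 3*log(z - 1).
Step 1. Decompose ∫((4 - z)/(z**2 - 3*z + 2)) dz by partial fractions, (4 - z)/(z**2 - 3*z + 2) = -3/(z - 1) + 2/(z - 2): now ∫(2/(z - 2)) dz + ∫(-3/(z - 1)) dz.
Step 2. Evaluate the standard form [assuming z > 2]: now 2*log(z - 2) + ∫(-3/(z - 1)) dz.
Step 3. Evaluate the standard form [assuming z > 1]: now 2*log(z - 2) - 3*log(z - 1).
Answer: 2*log(z - 2) - 3*log(z - 1).


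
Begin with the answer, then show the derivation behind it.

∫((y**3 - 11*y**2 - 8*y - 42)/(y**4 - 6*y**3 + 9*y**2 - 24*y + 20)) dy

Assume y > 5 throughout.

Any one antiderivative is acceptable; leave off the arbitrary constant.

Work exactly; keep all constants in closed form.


The answer is -2*log(y - 5) + 3*log(y - 1) + atan(y/2).
Step 1. Decompose ∫((y**3 - 11*y**2 - 8*y - 42)/(y**4 - 6*y**3 + 9*y**2 - 24*y + 20)) dy by partial fractions, (y**3 - 11*y**2 - 8*y - 42)/(y**4 - 6*y**3 + 9*y**2 - 24*y + 20) = 2/(y**2 + 4) + 3/(y - 1) - 2/(y - 5): now ∫(-2/(y - 5)) dy + ∫(3/(y - 1)) dy + ∫(2/(y**2 + 4)) dy.
Step 2. Evaluate the standard form [assuming y > 1]: now 3*log(y - 1) + ∫(-2/(y - 5)) dy + ∫(2/(y**2 + 4)) dy.
Step 3. Evaluate the standard form [assuming y > 5]: now -2*log(y - 5) + 3*log(y - 1) + ∫(2/(y**2 + 4)) dy.
Step 4. Evaluate the standard form: now -2*log(y - 5) + 3*log(y - 1) + atan(y/2).
Answer: -2*log(y - 5) + 3*log(y - 1) + atan(y/2).


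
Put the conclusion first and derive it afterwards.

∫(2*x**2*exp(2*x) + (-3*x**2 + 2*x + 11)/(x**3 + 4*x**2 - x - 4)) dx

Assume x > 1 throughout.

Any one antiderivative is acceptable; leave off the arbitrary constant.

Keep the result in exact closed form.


The answer is x**2*exp(2*x) - x*exp(2*x) + exp(2*x)/2 + log(x - 1) - log(x + 1) - 3*log(x + 4).
Step 1. Rewrite: now ∫(2*x**2*exp(2*x)) dx + ∫((-3*x**2 + 2*x + 11)/(x**3 + 4*x**2 - x - 4)) dx.
Step 2. Decompose ∫((-3*x**2 + 2*x + 11)/(x**3 + 4*x**2 - x - 4)) dx by partial fractions, (-3*x**2 + 2*x + 11)/(x**3 + 4*x**2 - x - 4) = -3/(x + 4) - 1/(x + 1) + 1/(x - 1): now ∫(2*x**2*exp(2*x)) dx + ∫(1/(x - 1)) dx + ∫(-1/(x + 1)) dx + ∫(-3/(x + 4)) dx.
Step 3. Evaluate the standard form [assuming x > 1]: now log(x - 1) + ∫(2*x**2*exp(2*x)) dx + ∫(-1/(x + 1)) dx + ∫(-3/(x + 4)) dx.
Step 4. Evaluate the standard form [assuming x > -4]: now log(x - 1) - 3*log(x + 4) + ∫(2*x**2*exp(2*x)) dx + ∫(-1/(x + 1)) dx.
Step 5. Evaluate the standard form [assuming x > -1]: now log(x - 1) - log(x + 1) - 3*log(x + 4) + ∫(2*x**2*exp(2*x)) dx.
Step 6. Integrate ∫(2*x**2*exp(2*x)) dx by parts with u = x**2, dv = (2*exp(2*x)) dx, so v = exp(2*x): now x**2*exp(2*x) + log(x - 1) - log(x + 1) - 3*log(x + 4) + ∫(-2*x*exp(2*x)) dx.
Step 7. Integrate ∫(-2*x*exp(2*x)) dx by parts with u = x, dv = (-2*exp(2*x)) dx, so v = -exp(2*x): now x**2*exp(2*x) - x*exp(2*x) + log(x - 1) - log(x + 1) - 3*log(x + 4) + ∫(exp(2*x)) dx.
Step 8. Evaluate the standard form: now x**2*exp(2*x) - x*exp(2*x) + exp(2*x)/2 + log(x - 1) - log(x + 1) - 3*log(x + 4).
Answer: x**2*exp(2*x) - x*exp(2*x) + exp(2*x)/2 + log(x - 1) - log(x + 1) - 3*log(x + 4).


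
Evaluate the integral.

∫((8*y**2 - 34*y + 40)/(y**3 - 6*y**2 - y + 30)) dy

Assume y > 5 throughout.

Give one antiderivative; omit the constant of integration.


Answer: 5*log(y - 5) - log(y - 3) + 4*log(y + 2).


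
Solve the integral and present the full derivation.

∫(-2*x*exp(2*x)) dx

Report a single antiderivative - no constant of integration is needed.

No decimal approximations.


Step 1. Integrate ∫(-2*x*exp(2*x)) dx by parts with u = x, dv = (-2*exp(2*x)) dx, so v = -exp(2*x): now -x*exp(2*x) + ∫(exp(2*x)) dx.
Step 2. Evaluate the standard form: now -x*exp(2*x) + exp(2*x)/2.
Answer: -x*exp(2*x) + exp(2*x)/2.


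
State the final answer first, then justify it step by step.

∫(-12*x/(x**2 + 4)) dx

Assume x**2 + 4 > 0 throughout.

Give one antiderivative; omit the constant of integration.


The answer is -6*log(x**2 + 4).
Step 1. Substitute u = x**2 + 4, turning ∫(-12*x/(x**2 + 4)) dx into ∫(-6/u) du: now ∫(-6/u) du.
Step 2. Evaluate the standard form [assuming u > 0]: now -6*log(u).
Step 3. Substitute back u = x**2 + 4: now -6*log(x**2 + 4).
Answer: -6*log(x**2 + 4).


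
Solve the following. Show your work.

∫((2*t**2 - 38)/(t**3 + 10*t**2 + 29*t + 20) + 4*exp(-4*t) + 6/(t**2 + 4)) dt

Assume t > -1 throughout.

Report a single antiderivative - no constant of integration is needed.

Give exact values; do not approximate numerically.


Step 1. Rewrite: now ∫((2*t**2 - 38)/(t**3 + 10*t**2 + 29*t + 20)) dt + ∫(6/(t**2 + 4)) dt + ∫(4*exp(-4*t)) dt.
Step 2. Evaluate the standard form: now 3*atan(t/2) + ∫((2*t**2 - 38)/(t**3 + 10*t**2 + 29*t + 20)) dt + ∫(4*exp(-4*t)) dt.
Step 3. Evaluate the standard form: now 3*atan(t/2) + ∫((2*t**2 - 38)/(t**3 + 10*t**2 + 29*t + 20)) dt - exp(-4*t).
Step 4. Decompose ∫((2*t**2 - 38)/(t**3 + 10*t**2 + 29*t + 20)) dt by partial fractions, (2*t**2 - 38)/(t**3 + 10*t**2 + 29*t + 20) = 3/(t + 5) + 2/(t + 4) - 3/(t + 1): now 3*atan(t/2) + ∫(-3/(t + 1)) dt + ∫(2/(t + 4)) dt + ∫(3/(t + 5)) dt - exp(-4*t).
Step 5. Evaluate the standard form [assuming t > -1]: now -3*log(t + 1) + 3*atan(t/2) + ∫(2/(t + 4)) dt + ∫(3/(t + 5)) dt - exp(-4*t).
Step 6. Evaluate the standard form [assuming t > -4]: now -3*log(t + 1) + 2*log(t + 4) + 3*atan(t/2) + ∫(3/(t + 5)) dt - exp(-4*t).
Step 7. Evaluate the standard form [assuming t > -5]: now -3*log(t + 1) + 2*log(t + 4) + 3*log(t + 5) + 3*atan(t/2) - exp(-4*t).
Answer: -3*log(t + 1) + 2*log(t + 4) + 3*log(t + 5) + 3*atan(t/2) - exp(-4*t).


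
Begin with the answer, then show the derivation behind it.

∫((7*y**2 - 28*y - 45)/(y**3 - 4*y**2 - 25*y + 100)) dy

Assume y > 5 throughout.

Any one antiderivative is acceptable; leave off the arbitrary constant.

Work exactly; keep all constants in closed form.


The answer is -log(y - 5) + 5*log(y - 4) + 3*log(y + 5).
Step 1. Decompose ∫((7*y**2 - 28*y - 45)/(y**3 - 4*y**2 - 25*y + 100)) dy by partial fractions, (7*y**2 - 28*y - 45)/(y**3 - 4*y**2 - 25*y + 100) = 3/(y + 5) + 5/(y - 4) - 1/(y - 5): now ∫(-1/(y - 5)) dy + ∫(5/(y - 4)) dy + ∫(3/(y + 5)) dy.
Step 2. Evaluate the standard form [assuming y > -5]: now 3*log(y + 5) + ∫(-1/(y - 5)) dy + ∫(5/(y - 4)) dy.
Step 3. Evaluate the standard form [assuming y > 5]: now -log(y - 5) + 3*log(y + 5) + ∫(5/(y - 4)) dy.
Step 4. Evaluate the standard form [assuming y > 4]: now -log(y - 5) + 5*log(y - 4) + 3*log(y + 5).
Answer: -log(y - 5) + 5*log(y - 4) + 3*log(y + 5).


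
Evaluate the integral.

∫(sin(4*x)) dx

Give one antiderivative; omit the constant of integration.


Answer: -cos(4*x)/4.


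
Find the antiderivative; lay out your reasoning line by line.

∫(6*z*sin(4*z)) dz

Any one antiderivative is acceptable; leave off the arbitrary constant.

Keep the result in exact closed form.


Step 1. Integrate ∫(6*z*sin(4*z)) dz by parts with u = z, dv = (6*sin(4*z)) dz, so v = -3*cos(4*z)/2: now -3*z*cos(4*z)/2 + ∫(3*cos(4*z)/2) dz.
Step 2. Evaluate the standard form: now -3*z*cos(4*z)/2 + 3*sin(4*z)/8.
Answer: -3*z*cos(4*z)/2 + 3*sin(4*z)/8.


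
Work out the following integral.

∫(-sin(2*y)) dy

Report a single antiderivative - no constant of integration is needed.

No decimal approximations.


Answer: cos(2*y)/2.


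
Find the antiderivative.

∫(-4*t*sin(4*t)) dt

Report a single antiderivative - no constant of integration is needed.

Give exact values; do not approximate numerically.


Answer: t*cos(4*t) - sin(4*t)/4.


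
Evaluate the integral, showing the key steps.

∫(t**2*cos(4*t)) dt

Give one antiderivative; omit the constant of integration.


Step 1. Integrate ∫(t**2*cos(4*t)) dt by parts with u = t**2, dv = (cos(4*t)) dt, so v = sin(4*t)/4: now t**2*sin(4*t)/4 + ∫(-t*sin(4*t)/2) dt.
Step 2. Integrate ∫(-t*sin(4*t)/2) dt by parts with u = t, dv = (-sin(4*t)/2) dt, so v = cos(4*t)/8: now t**2*sin(4*t)/4 + t*cos(4*t)/8 + ∫(-cos(4*t)/8) dt.
Step 3. Evaluate the standard form: now t**2*sin(4*t)/4 + t*cos(4*t)/8 - sin(4*t)/32.
Answer: t**2*sin(4*t)/4 + t*cos(4*t)/8 - sin(4*t)/32.


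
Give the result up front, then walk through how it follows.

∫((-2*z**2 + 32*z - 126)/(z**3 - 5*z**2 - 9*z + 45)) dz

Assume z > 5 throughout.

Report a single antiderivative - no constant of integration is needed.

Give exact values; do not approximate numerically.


The answer is -log(z - 5) + 4*log(z - 3) - 5*log(z + 3).
Step 1. Decompose ∫((-2*z**2 + 32*z - 126)/(z**3 - 5*z**2 - 9*z + 45)) dz by partial fractions, (-2*z**2 + 32*z - 126)/(z**3 - 5*z**2 - 9*z + 45) = -5/(z + 3) + 4/(z - 3) - 1/(z - 5): now ∫(-1/(z - 5)) dz + ∫(4/(z - 3)) dz + ∫(-5/(z + 3)) dz.
Step 2. Evaluate the standard form [assuming z > -3]: now -5*log(z + 3) + ∫(-1/(z - 5)) dz + ∫(4/(z - 3)) dz.
Step 3. Evaluate the standard form [assuming z > 3]: now 4*log(z - 3) - 5*log(z + 3) + ∫(-1/(z - 5)) dz.
Step 4. Evaluate the standard form [assuming z > 5]: now -log(z - 5) + 4*log(z - 3) - 5*log(z + 3).
Answer: -log(z - 5) + 4*log(z - 3) - 5*log(z + 3).
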